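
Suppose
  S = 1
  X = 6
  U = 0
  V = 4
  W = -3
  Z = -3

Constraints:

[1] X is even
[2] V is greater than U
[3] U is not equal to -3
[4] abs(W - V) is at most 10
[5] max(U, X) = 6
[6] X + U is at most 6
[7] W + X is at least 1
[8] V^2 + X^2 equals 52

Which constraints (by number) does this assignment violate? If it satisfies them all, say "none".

Yes — all constraints hold.

[1] X = 6 is even — holds.
[2] V = 4, U = 0; 4 > 0 — holds.
[3] U = 0, and 0 ≠ -3 — holds.
[4] abs(-3 - 4) = 7; 7 ≤ 10 — holds.
[5] max(0, 6) = 6 — holds.
[6] X + U = 6 + 0 = 6; 6 ≤ 6 — holds.
[7] W + X = -3 + 6 = 3; 3 ≥ 1 — holds.
[8] V^2 + X^2 = 4^2 + 6^2 = 16 + 36 = 52 — holds.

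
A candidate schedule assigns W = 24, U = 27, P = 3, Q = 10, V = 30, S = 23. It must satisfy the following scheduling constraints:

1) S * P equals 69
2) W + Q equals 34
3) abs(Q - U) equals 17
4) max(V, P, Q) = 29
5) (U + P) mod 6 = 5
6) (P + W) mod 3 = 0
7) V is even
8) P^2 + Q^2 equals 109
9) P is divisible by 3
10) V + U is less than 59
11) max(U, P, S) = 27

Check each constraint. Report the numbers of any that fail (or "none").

The assignment fails constraints 4 and 5.

1) S * P = 23 * 3 = 69  yes
2) W + Q = 24 + 10 = 34  yes
3) abs(10 - 27) = 17  yes
4) max(30, 3, 10) = 30, not 29  no
5) U + P = 30; 30 mod 6 = 0, not 5  no
6) P + W = 27; 27 mod 3 = 0  yes
7) V = 30 is even  yes
8) P^2 + Q^2 = 3^2 + 10^2 = 9 + 100 = 109  yes
9) 3 / 3 = 1, so 3 divides 3  yes
10) V + U = 30 + 27 = 57; 57 < 59  yes
11) max(27, 3, 23) = 27  yes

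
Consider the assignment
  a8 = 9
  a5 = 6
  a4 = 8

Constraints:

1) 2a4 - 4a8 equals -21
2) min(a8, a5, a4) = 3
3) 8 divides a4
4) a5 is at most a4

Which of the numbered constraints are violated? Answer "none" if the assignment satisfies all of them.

1) 2a4 - 4a8 = 2(8) - 4(9) = -20, not -21  ✘
2) min(9, 6, 8) = 6, not 3  ✘
3) 8 / 8 = 1, so 8 divides 8  ✔
4) a5 = 6, a4 = 8; 6 ≤ 8  ✔

Constraints 1 and 2 do not hold.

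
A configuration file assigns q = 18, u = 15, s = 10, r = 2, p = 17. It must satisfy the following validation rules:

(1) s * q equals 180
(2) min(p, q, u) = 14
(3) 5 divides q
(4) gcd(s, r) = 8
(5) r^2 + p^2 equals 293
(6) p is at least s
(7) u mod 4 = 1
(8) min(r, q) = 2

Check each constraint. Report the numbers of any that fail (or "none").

No — constraints 2, 3, 4, and 7 are not satisfied.

(1) s * q = 10 * 18 = 180  true
(2) min(17, 18, 15) = 15, not 14  false
(3) 18 = 5*3 + 3, so 5 does not divide 18  false
(4) gcd(10, 2) = 2, not 8  false
(5) r^2 + p^2 = 2^2 + 17^2 = 4 + 289 = 293  true
(6) p = 17, s = 10; 17 ≥ 10  true
(7) 15 mod 4 = 3, not 1  false
(8) min(2, 18) = 2  true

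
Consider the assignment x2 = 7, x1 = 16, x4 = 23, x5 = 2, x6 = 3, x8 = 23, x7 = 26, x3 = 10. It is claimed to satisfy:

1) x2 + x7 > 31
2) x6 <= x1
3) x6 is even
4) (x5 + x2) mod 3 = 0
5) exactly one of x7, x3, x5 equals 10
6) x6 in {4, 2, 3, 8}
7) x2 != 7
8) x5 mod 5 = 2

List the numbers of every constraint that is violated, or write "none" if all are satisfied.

The assignment fails constraints 3 and 7.

1) x2 + x7 = 7 + 26 = 33; 33 > 31 — satisfied.
2) x6 = 3, x1 = 16; 3 ≤ 16 — satisfied.
3) x6 = 3 is odd — violated.
4) x5 + x2 = 9; 9 mod 3 = 0 — satisfied.
5) x7=26, x3=10, x5=2; 1 of them equals 10 — satisfied.
6) x6 = 3 is in {4, 2, 3, 8} — satisfied.
7) x2 = 7, but 7 is required to differ — violated.
8) 2 mod 5 = 2 — satisfied.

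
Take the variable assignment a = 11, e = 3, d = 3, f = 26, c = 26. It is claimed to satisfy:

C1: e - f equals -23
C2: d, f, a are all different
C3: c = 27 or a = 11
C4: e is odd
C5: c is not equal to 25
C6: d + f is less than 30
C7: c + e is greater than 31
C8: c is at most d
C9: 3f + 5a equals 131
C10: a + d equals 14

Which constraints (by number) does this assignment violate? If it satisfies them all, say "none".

Violated: 7, 8, and 9.

C1: e - f = 3 - 26 = -23  yes
C2: values 3, 26, 11 are pairwise distinct  yes
C3: c = 26 ≠ 27, but a = 11 = 11 (second disjunct)  yes
C4: e = 3 is odd  yes
C5: c = 26, and 26 ≠ 25  yes
C6: d + f = 3 + 26 = 29; 29 < 30  yes
C7: c + e = 26 + 3 = 29; 29 ≤ 31, bound 31 not met  no
C8: c = 26, d = 3; 26 > 3 (want ≤)  no
C9: 3f + 5a = 3(26) + 5(11) = 133, not 131  no
C10: a + d = 11 + 3 = 14  yes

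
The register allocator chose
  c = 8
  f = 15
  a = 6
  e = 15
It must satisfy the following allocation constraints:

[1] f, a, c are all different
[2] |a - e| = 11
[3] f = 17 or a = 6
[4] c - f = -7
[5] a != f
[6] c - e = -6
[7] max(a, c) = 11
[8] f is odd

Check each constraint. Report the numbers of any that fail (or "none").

[1] values 15, 6, 8 are pairwise distinct — OK.
[2] |6 - 15| = 9, not 11 — violated.
[3] f = 15 ≠ 17, but a = 6 = 6 (second disjunct) — OK.
[4] c - f = 8 - 15 = -7 — OK.
[5] a = 6, f = 15; distinct — OK.
[6] c - e = 8 - 15 = -7, not -6 — violated.
[7] max(6, 8) = 8, not 11 — violated.
[8] f = 15 is odd — OK.

Violated: 2, 6, 7.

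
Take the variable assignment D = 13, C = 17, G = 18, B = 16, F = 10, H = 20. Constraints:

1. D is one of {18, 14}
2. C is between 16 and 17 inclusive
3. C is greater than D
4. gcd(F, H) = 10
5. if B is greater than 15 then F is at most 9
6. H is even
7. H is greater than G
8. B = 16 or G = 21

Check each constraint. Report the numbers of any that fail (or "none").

1. D = 13 is not in {18, 14}  false
2. C = 17 lies in [16, 17]  true
3. C = 17, D = 13; 17 > 13  true
4. gcd(10, 20) = 10  true
5. B = 16 > 15, so we need F ≤ 9; but F = 10 > 9  false
6. H = 20 is even  true
7. H = 20, G = 18; 20 > 18  true
8. B = 16 = 16 (first disjunct)  true

The assignment fails constraints 1 and 5.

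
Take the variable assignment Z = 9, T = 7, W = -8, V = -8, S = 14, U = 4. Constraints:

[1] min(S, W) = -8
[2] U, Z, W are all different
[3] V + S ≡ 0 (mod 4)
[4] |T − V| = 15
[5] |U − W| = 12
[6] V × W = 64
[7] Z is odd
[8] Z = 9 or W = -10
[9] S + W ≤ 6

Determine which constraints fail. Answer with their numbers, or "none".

No — constraint 3 is not satisfied.

[1] min(14, -8) = -8  holds
[2] values 4, 9, -8 are pairwise distinct  holds
[3] V + S = 6; 6 mod 4 = 2, not 0  fails
[4] |7 − (-8)| = 15  holds
[5] |4 − (-8)| = 12  holds
[6] V × W = -8 × (-8) = 64  holds
[7] Z = 9 is odd  holds
[8] Z = 9 = 9 (first disjunct)  holds
[9] S + W = 14 + (-8) = 6; 6 ≤ 6  holds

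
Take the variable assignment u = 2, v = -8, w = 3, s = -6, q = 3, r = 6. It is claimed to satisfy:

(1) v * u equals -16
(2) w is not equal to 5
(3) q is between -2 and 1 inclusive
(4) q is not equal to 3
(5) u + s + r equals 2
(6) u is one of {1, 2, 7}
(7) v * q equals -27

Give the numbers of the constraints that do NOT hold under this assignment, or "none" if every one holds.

(1) v * u = -8 * 2 = -16  yes
(2) w = 3, and 3 ≠ 5  yes
(3) q = 3 is outside [-2, 1]  no
(4) q = 3, but 3 is required to differ  no
(5) u + s + r = 2 + (-6) + 6 = 2  yes
(6) u = 2 is in {1, 2, 7}  yes
(7) v * q = -8 * 3 = -24, not -27  no

The assignment fails constraints 3, 4, 7.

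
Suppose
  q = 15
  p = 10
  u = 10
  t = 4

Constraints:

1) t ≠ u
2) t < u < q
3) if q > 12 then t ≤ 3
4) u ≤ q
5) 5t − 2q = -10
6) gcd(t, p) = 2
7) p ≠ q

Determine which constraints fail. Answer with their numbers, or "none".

1) t = 4, u = 10; distinct  ✓
2) values 4 < 10 < 15  ✓
3) q = 15 > 12, so we need t ≤ 3; but t = 4 > 3  ✗
4) u = 10, q = 15; 10 ≤ 15  ✓
5) 5t − 2q = 5(4) − 2(15) = -10  ✓
6) gcd(4, 10) = 2  ✓
7) p = 10, q = 15; distinct  ✓

Violated: 3.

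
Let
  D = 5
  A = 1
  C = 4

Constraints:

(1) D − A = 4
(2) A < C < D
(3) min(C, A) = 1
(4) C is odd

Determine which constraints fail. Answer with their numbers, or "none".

(1) D − A = 5 − 1 = 4 — OK.
(2) values 1 < 4 < 5 — OK.
(3) min(4, 1) = 1 — OK.
(4) C = 4 is even — violated.

Constraint 4 does not hold.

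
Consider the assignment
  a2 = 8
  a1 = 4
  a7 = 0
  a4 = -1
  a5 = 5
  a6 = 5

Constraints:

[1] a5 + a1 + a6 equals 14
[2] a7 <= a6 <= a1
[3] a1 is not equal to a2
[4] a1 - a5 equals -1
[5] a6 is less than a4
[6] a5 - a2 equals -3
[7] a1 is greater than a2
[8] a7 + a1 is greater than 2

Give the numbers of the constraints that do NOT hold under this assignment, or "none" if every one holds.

Constraints 2, 5, and 7 are violated.

[1] a5 + a1 + a6 = 5 + 4 + 5 = 14 — holds.
[2] values 0, 5, 4; a6 = 5 is not <= a1 = 4 — fails.
[3] a1 = 4, a2 = 8; distinct — holds.
[4] a1 - a5 = 4 - 5 = -1 — holds.
[5] a6 = 5, a4 = -1; 5 ≥ -1 (want <) — fails.
[6] a5 - a2 = 5 - 8 = -3 — holds.
[7] a1 = 4, a2 = 8; 4 ≤ 8 (want >) — fails.
[8] a7 + a1 = 0 + 4 = 4; 4 > 2 — holds.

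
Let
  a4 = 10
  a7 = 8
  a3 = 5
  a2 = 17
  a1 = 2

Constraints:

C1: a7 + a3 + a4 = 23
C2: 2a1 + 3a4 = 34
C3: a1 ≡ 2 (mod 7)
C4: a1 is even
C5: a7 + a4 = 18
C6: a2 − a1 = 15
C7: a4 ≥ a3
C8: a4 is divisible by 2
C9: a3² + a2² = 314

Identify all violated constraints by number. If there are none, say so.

C1: a7 + a3 + a4 = 8 + 5 + 10 = 23  holds
C2: 2a1 + 3a4 = 2(2) + 3(10) = 34  holds
C3: 2 mod 7 = 2  holds
C4: a1 = 2 is even  holds
C5: a7 + a4 = 8 + 10 = 18  holds
C6: a2 − a1 = 17 − 2 = 15  holds
C7: a4 = 10, a3 = 5; 10 ≥ 5  holds
C8: 10 / 2 = 5, so 2 divides 10  holds
C9: a3² + a2² = 5² + 17² = 25 + 289 = 314  holds

No violations.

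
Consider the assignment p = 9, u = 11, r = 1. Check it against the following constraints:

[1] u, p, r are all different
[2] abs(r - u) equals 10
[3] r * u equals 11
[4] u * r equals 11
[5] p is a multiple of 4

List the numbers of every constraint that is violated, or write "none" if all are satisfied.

[1] values 11, 9, 1 are pairwise distinct  holds
[2] abs(1 - 11) = 10  holds
[3] r * u = 1 * 11 = 11  holds
[4] u * r = 11 * 1 = 11  holds
[5] 9 = 4*2 + 1, so 4 does not divide 9  fails

The assignment fails constraint 5.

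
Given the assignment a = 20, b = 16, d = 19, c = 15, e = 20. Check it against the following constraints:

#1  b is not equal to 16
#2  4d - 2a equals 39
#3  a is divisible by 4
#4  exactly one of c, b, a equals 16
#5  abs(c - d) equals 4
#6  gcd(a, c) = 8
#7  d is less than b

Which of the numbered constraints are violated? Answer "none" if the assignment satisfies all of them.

#1 b = 16, but 16 is required to differ  false
#2 4d - 2a = 4(19) - 2(20) = 36, not 39  false
#3 20 / 4 = 5, so 4 divides 20  true
#4 c=15, b=16, a=20; 1 of them equals 16  true
#5 abs(15 - 19) = 4  true
#6 gcd(20, 15) = 5, not 8  false
#7 d = 19, b = 16; 19 ≥ 16 (want <)  false

Constraints 1, 2, 6, 7 are violated.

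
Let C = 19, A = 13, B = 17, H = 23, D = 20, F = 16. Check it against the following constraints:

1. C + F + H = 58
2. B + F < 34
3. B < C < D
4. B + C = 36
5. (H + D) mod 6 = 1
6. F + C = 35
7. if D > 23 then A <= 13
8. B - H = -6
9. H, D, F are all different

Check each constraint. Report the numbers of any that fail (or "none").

1. C + F + H = 19 + 16 + 23 = 58 — satisfied.
2. B + F = 17 + 16 = 33; 33 < 34 — satisfied.
3. values 17 < 19 < 20 — satisfied.
4. B + C = 17 + 19 = 36 — satisfied.
5. H + D = 43; 43 mod 6 = 1 — satisfied.
6. F + C = 16 + 19 = 35 — satisfied.
7. D = 20, not > 23; antecedent false, conditional vacuously true — satisfied.
8. B - H = 17 - 23 = -6 — satisfied.
9. values 23, 20, 16 are pairwise distinct — satisfied.

The assignment satisfies every constraint.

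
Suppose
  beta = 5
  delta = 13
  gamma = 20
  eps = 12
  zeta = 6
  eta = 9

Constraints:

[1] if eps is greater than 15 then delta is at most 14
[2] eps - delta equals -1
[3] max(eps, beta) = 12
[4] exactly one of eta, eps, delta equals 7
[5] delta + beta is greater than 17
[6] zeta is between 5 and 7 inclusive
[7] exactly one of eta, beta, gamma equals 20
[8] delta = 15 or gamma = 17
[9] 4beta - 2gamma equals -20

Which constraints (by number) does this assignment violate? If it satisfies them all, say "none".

[1] eps = 12, not > 15; antecedent false, conditional vacuously true — holds.
[2] eps - delta = 12 - 13 = -1 — holds.
[3] max(12, 5) = 12 — holds.
[4] eta=9, eps=12, delta=13; 0 of them equal 7, not exactly one — fails.
[5] delta + beta = 13 + 5 = 18; 18 > 17 — holds.
[6] zeta = 6 lies in [5, 7] — holds.
[7] eta=9, beta=5, gamma=20; 1 of them equals 20 — holds.
[8] delta = 13 ≠ 15 and gamma = 20 ≠ 17; both disjuncts false — fails.
[9] 4beta - 2gamma = 4(5) - 2(20) = -20 — holds.

No — constraints 4, 8 are not satisfied.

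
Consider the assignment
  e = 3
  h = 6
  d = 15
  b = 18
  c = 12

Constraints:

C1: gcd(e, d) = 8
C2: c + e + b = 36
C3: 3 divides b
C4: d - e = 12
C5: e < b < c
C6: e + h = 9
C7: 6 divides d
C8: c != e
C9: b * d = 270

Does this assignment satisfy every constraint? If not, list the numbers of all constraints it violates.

C1: gcd(3, 15) = 3, not 8 — does not hold.
C2: c + e + b = 12 + 3 + 18 = 33, not 36 — does not hold.
C3: 18 / 3 = 6, so 3 divides 18 — holds.
C4: d - e = 15 - 3 = 12 — holds.
C5: values 3, 18, 12; b = 18 is not < c = 12 — does not hold.
C6: e + h = 3 + 6 = 9 — holds.
C7: 15 = 6*2 + 3, so 6 does not divide 15 — does not hold.
C8: c = 12, e = 3; distinct — holds.
C9: b * d = 18 * 15 = 270 — holds.

The assignment fails constraints 1, 2, 5, and 7.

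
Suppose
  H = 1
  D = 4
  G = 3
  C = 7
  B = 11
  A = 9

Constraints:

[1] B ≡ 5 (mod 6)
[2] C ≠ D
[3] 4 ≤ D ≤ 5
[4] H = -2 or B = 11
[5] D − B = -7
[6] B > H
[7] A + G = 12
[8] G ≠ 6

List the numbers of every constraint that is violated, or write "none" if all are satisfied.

[1] 11 mod 6 = 5 — OK.
[2] C = 7, D = 4; distinct — OK.
[3] D = 4 lies in [4, 5] — OK.
[4] H = 1 ≠ -2, but B = 11 = 11 (second disjunct) — OK.
[5] D − B = 4 − 11 = -7 — OK.
[6] B = 11, H = 1; 11 > 1 — OK.
[7] A + G = 9 + 3 = 12 — OK.
[8] G = 3, and 3 ≠ 6 — OK.

The assignment satisfies every constraint.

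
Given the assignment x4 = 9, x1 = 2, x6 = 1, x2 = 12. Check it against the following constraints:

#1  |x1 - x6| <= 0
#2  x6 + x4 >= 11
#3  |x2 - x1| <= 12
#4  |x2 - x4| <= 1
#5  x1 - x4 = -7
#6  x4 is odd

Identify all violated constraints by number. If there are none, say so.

The assignment fails constraints 1, 2, 4.

#1 |2 - 1| = 1; 1 > 0, exceeds bound 0 — does not hold.
#2 x6 + x4 = 1 + 9 = 10; 10 < 11, bound 11 not met — does not hold.
#3 |12 - 2| = 10; 10 ≤ 12 — holds.
#4 |12 - 9| = 3; 3 > 1, exceeds bound 1 — does not hold.
#5 x1 - x4 = 2 - 9 = -7 — holds.
#6 x4 = 9 is odd — holds.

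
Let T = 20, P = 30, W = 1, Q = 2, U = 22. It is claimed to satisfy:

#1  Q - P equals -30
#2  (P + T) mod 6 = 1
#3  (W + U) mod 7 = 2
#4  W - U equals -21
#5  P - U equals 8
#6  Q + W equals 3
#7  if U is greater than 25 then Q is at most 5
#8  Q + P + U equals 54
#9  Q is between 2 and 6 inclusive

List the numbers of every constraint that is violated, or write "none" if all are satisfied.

Constraints 1, 2 are violated.

#1 Q - P = 2 - 30 = -28, not -30 — fails.
#2 P + T = 50; 50 mod 6 = 2, not 1 — fails.
#3 W + U = 23; 23 mod 7 = 2 — holds.
#4 W - U = 1 - 22 = -21 — holds.
#5 P - U = 30 - 22 = 8 — holds.
#6 Q + W = 2 + 1 = 3 — holds.
#7 U = 22, not > 25; antecedent false, conditional vacuously true — holds.
#8 Q + P + U = 2 + 30 + 22 = 54 — holds.
#9 Q = 2 lies in [2, 6] — holds.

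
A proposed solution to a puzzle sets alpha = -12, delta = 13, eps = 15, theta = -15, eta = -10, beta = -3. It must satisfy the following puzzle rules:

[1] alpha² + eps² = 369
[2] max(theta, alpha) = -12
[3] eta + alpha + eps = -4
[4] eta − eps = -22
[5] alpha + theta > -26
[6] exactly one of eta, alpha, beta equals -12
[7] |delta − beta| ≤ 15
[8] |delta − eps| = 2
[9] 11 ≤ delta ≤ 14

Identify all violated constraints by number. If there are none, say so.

Violated: 3, 4, 5, and 7.

[1] alpha² + eps² = (-12)² + 15² = 144 + 225 = 369  true
[2] max(-15, -12) = -12  true
[3] eta + alpha + eps = -10 + (-12) + 15 = -7, not -4  false
[4] eta − eps = -10 − 15 = -25, not -22  false
[5] alpha + theta = -12 + (-15) = -27; -27 ≤ -26, bound -26 not met  false
[6] eta=-10, alpha=-12, beta=-3; 1 of them equals -12  true
[7] |13 − (-3)| = 16; 16 > 15, exceeds bound 15  false
[8] |13 − 15| = 2  true
[9] delta = 13 lies in [11, 14]  true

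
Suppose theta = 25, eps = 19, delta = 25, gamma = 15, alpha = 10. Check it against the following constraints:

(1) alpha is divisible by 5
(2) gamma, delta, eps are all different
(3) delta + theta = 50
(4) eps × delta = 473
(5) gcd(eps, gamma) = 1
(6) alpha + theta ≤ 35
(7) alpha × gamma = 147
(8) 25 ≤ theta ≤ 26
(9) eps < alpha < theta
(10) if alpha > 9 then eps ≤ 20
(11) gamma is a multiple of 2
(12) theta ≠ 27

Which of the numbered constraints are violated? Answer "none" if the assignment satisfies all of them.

Constraints 4, 7, 9, 11 are violated.

(1) 10 / 5 = 2, so 5 divides 10 — holds.
(2) values 15, 25, 19 are pairwise distinct — holds.
(3) delta + theta = 25 + 25 = 50 — holds.
(4) eps × delta = 19 × 25 = 475, not 473 — does not hold.
(5) gcd(19, 15) = 1 — holds.
(6) alpha + theta = 10 + 25 = 35; 35 ≤ 35 — holds.
(7) alpha × gamma = 10 × 15 = 150, not 147 — does not hold.
(8) theta = 25 lies in [25, 26] — holds.
(9) values 19, 10, 25; eps = 19 is not < alpha = 10 — does not hold.
(10) alpha = 10 > 9, so we need eps ≤ 20; eps = 19 ≤ 20 — holds.
(11) 15 = 2×7 + 1, so 2 does not divide 15 — does not hold.
(12) theta = 25, and 25 ≠ 27 — holds.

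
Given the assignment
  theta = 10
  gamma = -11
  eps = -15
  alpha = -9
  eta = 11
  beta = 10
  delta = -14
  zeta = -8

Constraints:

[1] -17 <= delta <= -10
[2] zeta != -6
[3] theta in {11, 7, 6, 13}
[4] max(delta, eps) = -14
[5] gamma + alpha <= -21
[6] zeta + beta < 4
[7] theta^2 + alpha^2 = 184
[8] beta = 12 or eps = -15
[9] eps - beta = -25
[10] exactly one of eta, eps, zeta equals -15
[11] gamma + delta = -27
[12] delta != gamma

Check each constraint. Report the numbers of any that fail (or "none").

Violated: 3, 5, 7, and 11.

[1] delta = -14 lies in [-17, -10]  ✓
[2] zeta = -8, and -8 ≠ -6  ✓
[3] theta = 10 is not in {11, 7, 6, 13}  ✗
[4] max(-14, -15) = -14  ✓
[5] gamma + alpha = -11 + (-9) = -20; -20 > -21, bound -21 not met  ✗
[6] zeta + beta = -8 + 10 = 2; 2 < 4  ✓
[7] theta^2 + alpha^2 = 10^2 + (-9)^2 = 100 + 81 = 181, not 184  ✗
[8] beta = 10 ≠ 12, but eps = -15 = -15 (second disjunct)  ✓
[9] eps - beta = -15 - 10 = -25  ✓
[10] eta=11, eps=-15, zeta=-8; 1 of them equals -15  ✓
[11] gamma + delta = -11 + (-14) = -25, not -27  ✗
[12] delta = -14, gamma = -11; distinct  ✓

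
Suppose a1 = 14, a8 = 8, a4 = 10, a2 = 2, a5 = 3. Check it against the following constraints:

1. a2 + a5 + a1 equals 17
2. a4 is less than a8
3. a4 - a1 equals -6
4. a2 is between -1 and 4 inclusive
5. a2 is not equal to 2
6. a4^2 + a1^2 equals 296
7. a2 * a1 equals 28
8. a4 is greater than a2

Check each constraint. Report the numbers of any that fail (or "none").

1. a2 + a5 + a1 = 2 + 3 + 14 = 19, not 17 — violated.
2. a4 = 10, a8 = 8; 10 ≥ 8 (want <) — violated.
3. a4 - a1 = 10 - 14 = -4, not -6 — violated.
4. a2 = 2 lies in [-1, 4] — OK.
5. a2 = 2, but 2 is required to differ — violated.
6. a4^2 + a1^2 = 10^2 + 14^2 = 100 + 196 = 296 — OK.
7. a2 * a1 = 2 * 14 = 28 — OK.
8. a4 = 10, a2 = 2; 10 > 2 — OK.

Violated: 1, 2, 3, 5.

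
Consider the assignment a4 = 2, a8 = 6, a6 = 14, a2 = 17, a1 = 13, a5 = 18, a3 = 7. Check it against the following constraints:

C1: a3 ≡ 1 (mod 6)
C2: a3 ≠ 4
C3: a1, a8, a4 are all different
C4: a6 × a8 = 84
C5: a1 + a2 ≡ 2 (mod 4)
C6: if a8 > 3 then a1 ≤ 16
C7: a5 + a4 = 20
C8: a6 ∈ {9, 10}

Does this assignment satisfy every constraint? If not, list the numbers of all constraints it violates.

C1: 7 mod 6 = 1 — satisfied.
C2: a3 = 7, and 7 ≠ 4 — satisfied.
C3: values 13, 6, 2 are pairwise distinct — satisfied.
C4: a6 × a8 = 14 × 6 = 84 — satisfied.
C5: a1 + a2 = 30; 30 mod 4 = 2 — satisfied.
C6: a8 = 6 > 3, so we need a1 ≤ 16; a1 = 13 ≤ 16 — satisfied.
C7: a5 + a4 = 18 + 2 = 20 — satisfied.
C8: a6 = 14 is not in {9, 10} — violated.

The assignment fails constraint 8.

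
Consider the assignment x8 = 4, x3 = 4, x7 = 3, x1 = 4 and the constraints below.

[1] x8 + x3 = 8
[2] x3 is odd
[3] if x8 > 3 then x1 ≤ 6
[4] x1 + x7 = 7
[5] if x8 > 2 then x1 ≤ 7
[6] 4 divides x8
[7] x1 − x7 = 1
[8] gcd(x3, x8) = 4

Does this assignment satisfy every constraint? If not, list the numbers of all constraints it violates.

The assignment fails constraint 2.

[1] x8 + x3 = 4 + 4 = 8  OK
[2] x3 = 4 is even  FAIL
[3] x8 = 4 > 3, so we need x1 ≤ 6; x1 = 4 ≤ 6  OK
[4] x1 + x7 = 4 + 3 = 7  OK
[5] x8 = 4 > 2, so we need x1 ≤ 7; x1 = 4 ≤ 7  OK
[6] 4 / 4 = 1, so 4 divides 4  OK
[7] x1 − x7 = 4 − 3 = 1  OK
[8] gcd(4, 4) = 4  OK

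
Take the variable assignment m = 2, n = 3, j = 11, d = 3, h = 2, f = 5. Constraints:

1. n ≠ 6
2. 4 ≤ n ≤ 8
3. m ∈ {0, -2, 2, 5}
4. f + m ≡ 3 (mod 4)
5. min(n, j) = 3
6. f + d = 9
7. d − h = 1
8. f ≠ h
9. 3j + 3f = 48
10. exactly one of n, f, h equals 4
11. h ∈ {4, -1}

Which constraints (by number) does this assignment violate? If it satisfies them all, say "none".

Violated: 2, 6, 10, and 11.

1. n = 3, and 3 ≠ 6  holds
2. n = 3 is outside [4, 8]  fails
3. m = 2 is in {0, -2, 2, 5}  holds
4. f + m = 7; 7 mod 4 = 3  holds
5. min(3, 11) = 3  holds
6. f + d = 5 + 3 = 8, not 9  fails
7. d − h = 3 − 2 = 1  holds
8. f = 5, h = 2; distinct  holds
9. 3j + 3f = 3(11) + 3(5) = 48  holds
10. n=3, f=5, h=2; 0 of them equal 4, not exactly one  fails
11. h = 2 is not in {4, -1}  fails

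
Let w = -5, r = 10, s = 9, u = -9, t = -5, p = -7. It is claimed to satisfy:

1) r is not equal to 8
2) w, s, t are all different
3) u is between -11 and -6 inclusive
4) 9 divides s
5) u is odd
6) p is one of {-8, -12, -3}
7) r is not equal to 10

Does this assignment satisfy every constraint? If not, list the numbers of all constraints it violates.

1) r = 10, and 10 ≠ 8 — satisfied.
2) w = t = -5, not all different — violated.
3) u = -9 lies in [-11, -6] — satisfied.
4) 9 / 9 = 1, so 9 divides 9 — satisfied.
5) u = -9 is odd — satisfied.
6) p = -7 is not in {-8, -12, -3} — violated.
7) r = 10, but 10 is required to differ — violated.

Violated: 2, 6, and 7.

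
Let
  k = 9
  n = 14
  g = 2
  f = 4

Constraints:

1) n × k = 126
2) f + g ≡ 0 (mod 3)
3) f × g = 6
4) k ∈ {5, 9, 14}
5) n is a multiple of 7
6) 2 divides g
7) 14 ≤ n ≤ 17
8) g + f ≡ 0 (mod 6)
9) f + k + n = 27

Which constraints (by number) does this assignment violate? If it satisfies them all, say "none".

1) n × k = 14 × 9 = 126 — OK.
2) f + g = 6; 6 mod 3 = 0 — OK.
3) f × g = 4 × 2 = 8, not 6 — violated.
4) k = 9 is in {5, 9, 14} — OK.
5) 14 / 7 = 2, so 7 divides 14 — OK.
6) 2 / 2 = 1, so 2 divides 2 — OK.
7) n = 14 lies in [14, 17] — OK.
8) g + f = 6; 6 mod 6 = 0 — OK.
9) f + k + n = 4 + 9 + 14 = 27 — OK.

No — constraint 3 is not satisfied.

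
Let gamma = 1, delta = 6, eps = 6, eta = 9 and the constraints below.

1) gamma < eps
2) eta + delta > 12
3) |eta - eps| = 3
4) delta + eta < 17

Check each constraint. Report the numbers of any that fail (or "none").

No violations.

1) gamma = 1, eps = 6; 1 < 6  true
2) eta + delta = 9 + 6 = 15; 15 > 12  true
3) |9 - 6| = 3  true
4) delta + eta = 6 + 9 = 15; 15 < 17  true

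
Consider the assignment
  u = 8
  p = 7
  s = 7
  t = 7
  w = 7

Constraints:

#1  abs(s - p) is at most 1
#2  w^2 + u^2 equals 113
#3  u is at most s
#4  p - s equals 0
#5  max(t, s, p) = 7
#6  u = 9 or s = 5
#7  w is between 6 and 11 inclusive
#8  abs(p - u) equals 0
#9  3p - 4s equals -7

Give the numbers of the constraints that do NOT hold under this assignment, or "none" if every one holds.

#1 abs(7 - 7) = 0; 0 ≤ 1 — holds.
#2 w^2 + u^2 = 7^2 + 8^2 = 49 + 64 = 113 — holds.
#3 u = 8, s = 7; 8 > 7 (want ≤) — fails.
#4 p - s = 7 - 7 = 0 — holds.
#5 max(7, 7, 7) = 7 — holds.
#6 u = 8 ≠ 9 and s = 7 ≠ 5; both disjuncts false — fails.
#7 w = 7 lies in [6, 11] — holds.
#8 abs(7 - 8) = 1, not 0 — fails.
#9 3p - 4s = 3(7) - 4(7) = -7 — holds.

Constraints 3, 6, and 8 are violated.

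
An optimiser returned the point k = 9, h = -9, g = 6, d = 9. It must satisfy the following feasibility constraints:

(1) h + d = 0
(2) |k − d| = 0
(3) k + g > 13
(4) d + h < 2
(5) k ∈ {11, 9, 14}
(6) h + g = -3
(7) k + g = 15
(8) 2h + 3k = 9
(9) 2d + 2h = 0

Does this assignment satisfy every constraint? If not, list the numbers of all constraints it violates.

(1) h + d = -9 + 9 = 0 — OK.
(2) |9 − 9| = 0 — OK.
(3) k + g = 9 + 6 = 15; 15 > 13 — OK.
(4) d + h = 9 + (-9) = 0; 0 < 2 — OK.
(5) k = 9 is in {11, 9, 14} — OK.
(6) h + g = -9 + 6 = -3 — OK.
(7) k + g = 9 + 6 = 15 — OK.
(8) 2h + 3k = 2(-9) + 3(9) = 9 — OK.
(9) 2d + 2h = 2(9) + 2(-9) = 0 — OK.

None — every constraint holds.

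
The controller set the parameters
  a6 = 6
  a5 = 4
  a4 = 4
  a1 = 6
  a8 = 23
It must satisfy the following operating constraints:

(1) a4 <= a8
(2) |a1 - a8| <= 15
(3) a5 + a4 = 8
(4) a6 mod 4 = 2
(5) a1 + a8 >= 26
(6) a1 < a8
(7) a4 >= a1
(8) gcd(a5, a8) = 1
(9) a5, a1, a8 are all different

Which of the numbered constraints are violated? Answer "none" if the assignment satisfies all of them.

(1) a4 = 4, a8 = 23; 4 ≤ 23 — OK.
(2) |6 - 23| = 17; 17 > 15, exceeds bound 15 — violated.
(3) a5 + a4 = 4 + 4 = 8 — OK.
(4) 6 mod 4 = 2 — OK.
(5) a1 + a8 = 6 + 23 = 29; 29 ≥ 26 — OK.
(6) a1 = 6, a8 = 23; 6 < 23 — OK.
(7) a4 = 4, a1 = 6; 4 < 6 (want ≥) — violated.
(8) gcd(4, 23) = 1 — OK.
(9) values 4, 6, 23 are pairwise distinct — OK.

Constraints 2 and 7 are violated.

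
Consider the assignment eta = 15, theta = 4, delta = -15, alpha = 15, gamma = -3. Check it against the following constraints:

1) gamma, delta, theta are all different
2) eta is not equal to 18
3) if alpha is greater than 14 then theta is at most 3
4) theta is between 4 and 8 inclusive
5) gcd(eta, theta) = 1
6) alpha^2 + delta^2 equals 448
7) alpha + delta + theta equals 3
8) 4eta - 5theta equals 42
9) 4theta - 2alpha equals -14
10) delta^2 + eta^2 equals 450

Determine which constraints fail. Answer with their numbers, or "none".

Violated: 3, 6, 7, and 8.

1) values -3, -15, 4 are pairwise distinct — OK.
2) eta = 15, and 15 ≠ 18 — OK.
3) alpha = 15 > 14, so we need theta ≤ 3; but theta = 4 > 3 — violated.
4) theta = 4 lies in [4, 8] — OK.
5) gcd(15, 4) = 1 — OK.
6) alpha^2 + delta^2 = 15^2 + (-15)^2 = 225 + 225 = 450, not 448 — violated.
7) alpha + delta + theta = 15 + (-15) + 4 = 4, not 3 — violated.
8) 4eta - 5theta = 4(15) - 5(4) = 40, not 42 — violated.
9) 4theta - 2alpha = 4(4) - 2(15) = -14 — OK.
10) delta^2 + eta^2 = (-15)^2 + 15^2 = 225 + 225 = 450 — OK.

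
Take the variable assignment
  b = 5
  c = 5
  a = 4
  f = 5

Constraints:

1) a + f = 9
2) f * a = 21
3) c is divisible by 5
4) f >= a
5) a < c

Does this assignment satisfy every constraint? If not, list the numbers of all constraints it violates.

The assignment fails constraint 2.

1) a + f = 4 + 5 = 9  true
2) f * a = 5 * 4 = 20, not 21  false
3) 5 / 5 = 1, so 5 divides 5  true
4) f = 5, a = 4; 5 ≥ 4  true
5) a = 4, c = 5; 4 < 5  true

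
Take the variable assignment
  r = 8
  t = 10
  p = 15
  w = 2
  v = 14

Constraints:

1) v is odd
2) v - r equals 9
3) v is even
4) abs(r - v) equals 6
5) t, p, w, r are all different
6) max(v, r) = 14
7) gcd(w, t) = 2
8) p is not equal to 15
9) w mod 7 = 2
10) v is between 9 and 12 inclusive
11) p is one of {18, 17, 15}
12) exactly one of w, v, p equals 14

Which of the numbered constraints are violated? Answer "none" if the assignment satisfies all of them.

1) v = 14 is even — violated.
2) v - r = 14 - 8 = 6, not 9 — violated.
3) v = 14 is even — satisfied.
4) abs(8 - 14) = 6 — satisfied.
5) values 10, 15, 2, 8 are pairwise distinct — satisfied.
6) max(14, 8) = 14 — satisfied.
7) gcd(2, 10) = 2 — satisfied.
8) p = 15, but 15 is required to differ — violated.
9) 2 mod 7 = 2 — satisfied.
10) v = 14 is outside [9, 12] — violated.
11) p = 15 is in {18, 17, 15} — satisfied.
12) w=2, v=14, p=15; 1 of them equals 14 — satisfied.

Constraints 1, 2, 8, 10 are violated.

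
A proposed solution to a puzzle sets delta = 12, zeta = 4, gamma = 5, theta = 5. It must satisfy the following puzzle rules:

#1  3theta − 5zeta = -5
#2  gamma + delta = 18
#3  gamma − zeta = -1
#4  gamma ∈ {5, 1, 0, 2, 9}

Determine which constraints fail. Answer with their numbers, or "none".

#1 3theta − 5zeta = 3(5) − 5(4) = -5 — OK.
#2 gamma + delta = 5 + 12 = 17, not 18 — violated.
#3 gamma − zeta = 5 − 4 = 1, not -1 — violated.
#4 gamma = 5 is in {5, 1, 0, 2, 9} — OK.

The assignment fails constraints 2 and 3.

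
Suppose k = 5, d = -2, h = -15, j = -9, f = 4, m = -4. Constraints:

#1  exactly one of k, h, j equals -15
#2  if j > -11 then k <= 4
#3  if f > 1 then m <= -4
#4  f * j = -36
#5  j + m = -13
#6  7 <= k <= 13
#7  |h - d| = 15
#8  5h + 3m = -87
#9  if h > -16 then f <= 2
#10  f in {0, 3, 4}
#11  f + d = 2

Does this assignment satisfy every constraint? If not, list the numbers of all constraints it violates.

#1 k=5, h=-15, j=-9; 1 of them equals -15 — satisfied.
#2 j = -9 > -11, so we need k ≤ 4; but k = 5 > 4 — violated.
#3 f = 4 > 1, so we need m ≤ -4; m = -4 ≤ -4 — satisfied.
#4 f * j = 4 * (-9) = -36 — satisfied.
#5 j + m = -9 + (-4) = -13 — satisfied.
#6 k = 5 is outside [7, 13] — violated.
#7 |-15 - (-2)| = 13, not 15 — violated.
#8 5h + 3m = 5(-15) + 3(-4) = -87 — satisfied.
#9 h = -15 > -16, so we need f ≤ 2; but f = 4 > 2 — violated.
#10 f = 4 is in {0, 3, 4} — satisfied.
#11 f + d = 4 + (-2) = 2 — satisfied.

Constraints 2, 6, 7, 9 do not hold.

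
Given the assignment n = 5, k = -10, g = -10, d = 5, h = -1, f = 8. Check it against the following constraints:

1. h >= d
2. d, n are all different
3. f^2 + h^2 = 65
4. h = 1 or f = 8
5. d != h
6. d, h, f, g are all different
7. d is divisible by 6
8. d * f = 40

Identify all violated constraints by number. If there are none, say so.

1. h = -1, d = 5; -1 < 5 (want ≥) — violated.
2. d = n = 5, not all different — violated.
3. f^2 + h^2 = 8^2 + (-1)^2 = 64 + 1 = 65 — satisfied.
4. h = -1 ≠ 1, but f = 8 = 8 (second disjunct) — satisfied.
5. d = 5, h = -1; distinct — satisfied.
6. values 5, -1, 8, -10 are pairwise distinct — satisfied.
7. 5 = 6*0 + 5, so 6 does not divide 5 — violated.
8. d * f = 5 * 8 = 40 — satisfied.

Violated: 1, 2, 7.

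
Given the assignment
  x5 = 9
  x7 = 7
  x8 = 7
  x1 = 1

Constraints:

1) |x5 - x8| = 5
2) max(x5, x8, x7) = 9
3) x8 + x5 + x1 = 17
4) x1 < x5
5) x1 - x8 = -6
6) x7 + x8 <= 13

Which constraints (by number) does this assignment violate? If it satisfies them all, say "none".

No — constraints 1, 6 are not satisfied.

1) |9 - 7| = 2, not 5 — violated.
2) max(9, 7, 7) = 9 — OK.
3) x8 + x5 + x1 = 7 + 9 + 1 = 17 — OK.
4) x1 = 1, x5 = 9; 1 < 9 — OK.
5) x1 - x8 = 1 - 7 = -6 — OK.
6) x7 + x8 = 7 + 7 = 14; 14 > 13, bound 13 not met — violated.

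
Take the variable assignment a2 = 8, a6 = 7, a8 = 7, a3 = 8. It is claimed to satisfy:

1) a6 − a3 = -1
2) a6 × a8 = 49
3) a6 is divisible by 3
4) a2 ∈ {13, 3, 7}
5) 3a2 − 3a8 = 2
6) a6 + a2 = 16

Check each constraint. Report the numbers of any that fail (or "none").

Violated: 3, 4, 5, and 6.

1) a6 − a3 = 7 − 8 = -1  true
2) a6 × a8 = 7 × 7 = 49  true
3) 7 = 3×2 + 1, so 3 does not divide 7  false
4) a2 = 8 is not in {13, 3, 7}  false
5) 3a2 − 3a8 = 3(8) − 3(7) = 3, not 2  false
6) a6 + a2 = 7 + 8 = 15, not 16  false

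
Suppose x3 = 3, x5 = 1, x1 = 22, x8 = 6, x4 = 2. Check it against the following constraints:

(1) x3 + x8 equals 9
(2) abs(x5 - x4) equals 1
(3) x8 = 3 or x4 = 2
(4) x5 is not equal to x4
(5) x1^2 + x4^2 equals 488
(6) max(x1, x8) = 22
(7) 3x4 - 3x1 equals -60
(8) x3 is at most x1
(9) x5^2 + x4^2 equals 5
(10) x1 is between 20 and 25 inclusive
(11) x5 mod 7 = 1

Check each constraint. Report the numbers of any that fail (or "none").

(1) x3 + x8 = 3 + 6 = 9  true
(2) abs(1 - 2) = 1  true
(3) x8 = 6 ≠ 3, but x4 = 2 = 2 (second disjunct)  true
(4) x5 = 1, x4 = 2; distinct  true
(5) x1^2 + x4^2 = 22^2 + 2^2 = 484 + 4 = 488  true
(6) max(22, 6) = 22  true
(7) 3x4 - 3x1 = 3(2) - 3(22) = -60  true
(8) x3 = 3, x1 = 22; 3 ≤ 22  true
(9) x5^2 + x4^2 = 1^2 + 2^2 = 1 + 4 = 5  true
(10) x1 = 22 lies in [20, 25]  true
(11) 1 mod 7 = 1  true

All constraints are satisfied.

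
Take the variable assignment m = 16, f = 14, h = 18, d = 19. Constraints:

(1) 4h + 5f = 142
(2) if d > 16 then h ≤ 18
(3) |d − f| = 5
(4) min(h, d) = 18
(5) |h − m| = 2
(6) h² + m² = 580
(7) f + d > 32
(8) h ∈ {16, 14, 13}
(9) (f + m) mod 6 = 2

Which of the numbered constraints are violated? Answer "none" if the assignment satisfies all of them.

(1) 4h + 5f = 4(18) + 5(14) = 142 — holds.
(2) d = 19 > 16, so we need h ≤ 18; h = 18 ≤ 18 — holds.
(3) |19 − 14| = 5 — holds.
(4) min(18, 19) = 18 — holds.
(5) |18 − 16| = 2 — holds.
(6) h² + m² = 18² + 16² = 324 + 256 = 580 — holds.
(7) f + d = 14 + 19 = 33; 33 > 32 — holds.
(8) h = 18 is not in {16, 14, 13} — does not hold.
(9) f + m = 30; 30 mod 6 = 0, not 2 — does not hold.

The assignment fails constraints 8 and 9.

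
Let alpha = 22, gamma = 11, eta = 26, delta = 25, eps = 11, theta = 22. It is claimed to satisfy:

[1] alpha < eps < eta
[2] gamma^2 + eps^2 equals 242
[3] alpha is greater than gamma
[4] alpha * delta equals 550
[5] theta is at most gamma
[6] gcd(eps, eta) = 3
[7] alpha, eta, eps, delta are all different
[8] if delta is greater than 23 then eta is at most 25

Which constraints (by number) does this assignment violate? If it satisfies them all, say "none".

No — constraints 1, 5, 6, and 8 are not satisfied.

[1] values 22, 11, 26; alpha = 22 is not < eps = 11 — violated.
[2] gamma^2 + eps^2 = 11^2 + 11^2 = 121 + 121 = 242 — OK.
[3] alpha = 22, gamma = 11; 22 > 11 — OK.
[4] alpha * delta = 22 * 25 = 550 — OK.
[5] theta = 22, gamma = 11; 22 > 11 (want ≤) — violated.
[6] gcd(11, 26) = 1, not 3 — violated.
[7] values 22, 26, 11, 25 are pairwise distinct — OK.
[8] delta = 25 > 23, so we need eta ≤ 25; but eta = 26 > 25 — violated.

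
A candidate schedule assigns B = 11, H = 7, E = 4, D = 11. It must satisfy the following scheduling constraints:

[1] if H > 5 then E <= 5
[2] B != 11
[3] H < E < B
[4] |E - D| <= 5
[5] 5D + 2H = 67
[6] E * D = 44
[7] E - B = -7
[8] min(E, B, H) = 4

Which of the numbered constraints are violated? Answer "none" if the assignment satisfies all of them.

No — constraints 2, 3, 4, 5 are not satisfied.

[1] H = 7 > 5, so we need E ≤ 5; E = 4 ≤ 5  OK
[2] B = 11, but 11 is required to differ  FAIL
[3] values 7, 4, 11; H = 7 is not < E = 4  FAIL
[4] |4 - 11| = 7; 7 > 5, exceeds bound 5  FAIL
[5] 5D + 2H = 5(11) + 2(7) = 69, not 67  FAIL
[6] E * D = 4 * 11 = 44  OK
[7] E - B = 4 - 11 = -7  OK
[8] min(4, 11, 7) = 4  OK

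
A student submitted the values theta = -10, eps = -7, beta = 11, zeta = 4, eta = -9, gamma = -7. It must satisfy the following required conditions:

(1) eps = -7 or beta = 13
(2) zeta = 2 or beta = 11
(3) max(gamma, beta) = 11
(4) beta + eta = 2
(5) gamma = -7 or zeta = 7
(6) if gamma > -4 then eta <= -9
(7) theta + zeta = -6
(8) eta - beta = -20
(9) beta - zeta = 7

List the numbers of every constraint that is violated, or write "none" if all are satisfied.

All constraints are satisfied.

(1) eps = -7 = -7 (first disjunct) — satisfied.
(2) zeta = 4 ≠ 2, but beta = 11 = 11 (second disjunct) — satisfied.
(3) max(-7, 11) = 11 — satisfied.
(4) beta + eta = 11 + (-9) = 2 — satisfied.
(5) gamma = -7 = -7 (first disjunct) — satisfied.
(6) gamma = -7, not > -4; antecedent false, conditional vacuously true — satisfied.
(7) theta + zeta = -10 + 4 = -6 — satisfied.
(8) eta - beta = -9 - 11 = -20 — satisfied.
(9) beta - zeta = 11 - 4 = 7 — satisfied.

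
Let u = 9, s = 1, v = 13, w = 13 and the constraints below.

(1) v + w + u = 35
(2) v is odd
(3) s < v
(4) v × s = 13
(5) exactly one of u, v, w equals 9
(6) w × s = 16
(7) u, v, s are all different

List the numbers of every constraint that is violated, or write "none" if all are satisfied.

(1) v + w + u = 13 + 13 + 9 = 35 — satisfied.
(2) v = 13 is odd — satisfied.
(3) s = 1, v = 13; 1 < 13 — satisfied.
(4) v × s = 13 × 1 = 13 — satisfied.
(5) u=9, v=13, w=13; 1 of them equals 9 — satisfied.
(6) w × s = 13 × 1 = 13, not 16 — violated.
(7) values 9, 13, 1 are pairwise distinct — satisfied.

Constraint 6 does not hold.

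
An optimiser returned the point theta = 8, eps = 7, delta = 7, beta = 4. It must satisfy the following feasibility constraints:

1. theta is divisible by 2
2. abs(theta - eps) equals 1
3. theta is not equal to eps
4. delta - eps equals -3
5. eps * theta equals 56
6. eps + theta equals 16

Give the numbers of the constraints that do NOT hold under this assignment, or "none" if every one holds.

1. 8 / 2 = 4, so 2 divides 8 — holds.
2. abs(8 - 7) = 1 — holds.
3. theta = 8, eps = 7; distinct — holds.
4. delta - eps = 7 - 7 = 0, not -3 — fails.
5. eps * theta = 7 * 8 = 56 — holds.
6. eps + theta = 7 + 8 = 15, not 16 — fails.

No — constraints 4, 6 are not satisfied.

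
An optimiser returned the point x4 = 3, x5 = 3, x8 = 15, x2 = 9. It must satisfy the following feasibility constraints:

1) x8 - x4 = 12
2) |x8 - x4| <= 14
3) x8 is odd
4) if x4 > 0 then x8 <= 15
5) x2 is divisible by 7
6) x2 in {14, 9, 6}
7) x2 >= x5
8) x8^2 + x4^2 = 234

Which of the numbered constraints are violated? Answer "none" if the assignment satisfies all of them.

1) x8 - x4 = 15 - 3 = 12 — holds.
2) |15 - 3| = 12; 12 ≤ 14 — holds.
3) x8 = 15 is odd — holds.
4) x4 = 3 > 0, so we need x8 ≤ 15; x8 = 15 ≤ 15 — holds.
5) 9 = 7*1 + 2, so 7 does not divide 9 — fails.
6) x2 = 9 is in {14, 9, 6} — holds.
7) x2 = 9, x5 = 3; 9 ≥ 3 — holds.
8) x8^2 + x4^2 = 15^2 + 3^2 = 225 + 9 = 234 — holds.

Constraint 5 does not hold.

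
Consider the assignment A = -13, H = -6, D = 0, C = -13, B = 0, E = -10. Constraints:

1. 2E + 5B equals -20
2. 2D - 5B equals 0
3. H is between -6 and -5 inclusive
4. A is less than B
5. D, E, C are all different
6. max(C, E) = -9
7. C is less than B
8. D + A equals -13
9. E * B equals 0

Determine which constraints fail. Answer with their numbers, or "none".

1. 2E + 5B = 2(-10) + 5(0) = -20  ✓
2. 2D - 5B = 2(0) - 5(0) = 0  ✓
3. H = -6 lies in [-6, -5]  ✓
4. A = -13, B = 0; -13 < 0  ✓
5. values 0, -10, -13 are pairwise distinct  ✓
6. max(-13, -10) = -10, not -9  ✗
7. C = -13, B = 0; -13 < 0  ✓
8. D + A = 0 + (-13) = -13  ✓
9. E * B = -10 * 0 = 0  ✓

Constraint 6 is violated.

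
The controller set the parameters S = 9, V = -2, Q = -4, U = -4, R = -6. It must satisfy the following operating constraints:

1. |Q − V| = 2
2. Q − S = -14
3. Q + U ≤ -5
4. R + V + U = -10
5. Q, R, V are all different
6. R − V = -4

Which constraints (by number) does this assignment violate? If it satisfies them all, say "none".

Violated: 2, 4.

1. |-4 − (-2)| = 2  yes
2. Q − S = -4 − 9 = -13, not -14  no
3. Q + U = -4 + (-4) = -8; -8 ≤ -5  yes
4. R + V + U = -6 + (-2) + (-4) = -12, not -10  no
5. values -4, -6, -2 are pairwise distinct  yes
6. R − V = -6 − (-2) = -4  yes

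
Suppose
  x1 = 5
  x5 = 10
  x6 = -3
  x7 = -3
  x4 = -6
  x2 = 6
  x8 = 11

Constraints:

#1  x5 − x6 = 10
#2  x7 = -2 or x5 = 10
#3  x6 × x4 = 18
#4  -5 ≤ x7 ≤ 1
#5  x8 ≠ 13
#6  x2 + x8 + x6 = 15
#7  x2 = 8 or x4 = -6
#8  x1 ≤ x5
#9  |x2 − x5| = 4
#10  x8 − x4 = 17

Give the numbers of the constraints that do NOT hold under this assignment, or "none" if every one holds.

#1 x5 − x6 = 10 − (-3) = 13, not 10 — violated.
#2 x7 = -3 ≠ -2, but x5 = 10 = 10 (second disjunct) — OK.
#3 x6 × x4 = -3 × (-6) = 18 — OK.
#4 x7 = -3 lies in [-5, 1] — OK.
#5 x8 = 11, and 11 ≠ 13 — OK.
#6 x2 + x8 + x6 = 6 + 11 + (-3) = 14, not 15 — violated.
#7 x2 = 6 ≠ 8, but x4 = -6 = -6 (second disjunct) — OK.
#8 x1 = 5, x5 = 10; 5 ≤ 10 — OK.
#9 |6 − 10| = 4 — OK.
#10 x8 − x4 = 11 − (-6) = 17 — OK.

No — constraints 1, 6 are not satisfied.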